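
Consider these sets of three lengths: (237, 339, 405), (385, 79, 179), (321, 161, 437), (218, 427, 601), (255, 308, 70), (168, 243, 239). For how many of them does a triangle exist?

5

(237,339,405): 237+339 > 405 → valid
(79,179,385): 79+179 ≤ 385 → not valid
(161,321,437): 161+321 > 437 → valid
(218,427,601): 218+427 > 601 → valid
(70,255,308): 70+255 > 308 → valid
(168,239,243): 168+239 > 243 → valid
5 of the 6 triples form a triangle.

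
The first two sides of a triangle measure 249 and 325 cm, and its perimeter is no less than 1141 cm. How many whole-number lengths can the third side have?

Triangle inequality: 76 < x < 574. Perimeter ≥ 1141 gives x ≥ 1141 − 249 − 325 = 567.
So 567 ≤ x < 574; integers 567 through 573: 7 values.

7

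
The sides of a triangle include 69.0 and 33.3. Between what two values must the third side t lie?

35.7 < t < 102.3

By the triangle inequality, t must be less than 69.0 + 33.3 = 102.3 and greater than |69.0 − 33.3| = 35.7.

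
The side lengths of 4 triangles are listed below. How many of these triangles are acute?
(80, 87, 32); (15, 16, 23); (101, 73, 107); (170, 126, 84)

(80,87,32): 32²+80² = 7424 < 7569 = 87² → obtuse
(15,16,23): 15²+16² = 481 < 529 = 23² → obtuse
(101,73,107): 73²+101² = 15530 > 11449 = 107² → acute
(170,126,84): 84²+126² = 22932 < 28900 = 170² → obtuse
1 of the 4 is acute.

1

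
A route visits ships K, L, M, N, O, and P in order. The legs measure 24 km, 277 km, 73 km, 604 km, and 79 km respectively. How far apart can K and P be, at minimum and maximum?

The maximum is all hops collinear in one direction: 24 + 277 + 73 + 604 + 79 = 1057.
The longest hop is 604; the others sum to 453. Folding the others back against it leaves at least 604 − 453 = 151.

151 ≤ KP ≤ 1057 km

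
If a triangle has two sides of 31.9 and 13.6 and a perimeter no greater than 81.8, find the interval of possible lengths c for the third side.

Triangle inequality alone gives 18.3 < c < 45.5.
The perimeter condition gives c ≤ 81.8 − 31.9 − 13.6 = 36.3.
Intersecting the two: 18.3 < c ≤ 36.3.

18.3 < c ≤ 36.3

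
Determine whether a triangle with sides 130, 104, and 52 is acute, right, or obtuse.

Compare the square of the longest side to the sum of squares of the other two: 52² + 104² = 13520 < 16900 = 130².

obtuse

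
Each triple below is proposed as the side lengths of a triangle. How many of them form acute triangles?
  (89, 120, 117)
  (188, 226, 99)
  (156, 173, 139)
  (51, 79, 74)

3

(89,120,117): 89²+117² = 21610 > 14400 = 120² → acute
(188,226,99): 99²+188² = 45145 < 51076 = 226² → obtuse
(156,173,139): 139²+156² = 43657 > 29929 = 173² → acute
(51,79,74): 51²+74² = 8077 > 6241 = 79² → acute
3 of the 4 are acute.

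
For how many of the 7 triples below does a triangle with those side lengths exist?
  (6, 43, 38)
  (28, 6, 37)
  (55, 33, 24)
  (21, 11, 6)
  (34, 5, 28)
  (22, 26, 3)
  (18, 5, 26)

2

(6,38,43): 6+38 > 43 → valid
(6,28,37): 6+28 ≤ 37 → not valid
(24,33,55): 24+33 > 55 → valid
(6,11,21): 6+11 ≤ 21 → not valid
(5,28,34): 5+28 ≤ 34 → not valid
(3,22,26): 3+22 ≤ 26 → not valid
(5,18,26): 5+18 ≤ 26 → not valid
2 of the 7 triples form a triangle.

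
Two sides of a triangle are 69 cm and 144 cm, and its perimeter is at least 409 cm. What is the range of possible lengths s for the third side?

Triangle inequality alone gives 75 < s < 213.
The perimeter condition gives s ≥ 409 − 69 − 144 = 196.
Intersecting the two: 196 ≤ s < 213.

196 ≤ s < 213 cm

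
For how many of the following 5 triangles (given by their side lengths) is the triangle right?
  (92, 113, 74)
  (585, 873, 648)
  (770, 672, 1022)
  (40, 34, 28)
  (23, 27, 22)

2

(92,113,74): 74²+92² = 13940 > 12769 = 113² → acute
(585,873,648): 585²+648² = 762129 = 873² → right
(770,672,1022): 672²+770² = 1044484 = 1022² → right
(40,34,28): 28²+34² = 1940 > 1600 = 40² → acute
(23,27,22): 22²+23² = 1013 > 729 = 27² → acute
2 of the 5 are right.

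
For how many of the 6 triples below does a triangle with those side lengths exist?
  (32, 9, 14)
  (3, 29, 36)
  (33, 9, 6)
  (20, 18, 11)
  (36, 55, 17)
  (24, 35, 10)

1

(9,14,32): 9+14 ≤ 32 → not valid
(3,29,36): 3+29 ≤ 36 → not valid
(6,9,33): 6+9 ≤ 33 → not valid
(11,18,20): 11+18 > 20 → valid
(17,36,55): 17+36 ≤ 55 → not valid
(10,24,35): 10+24 ≤ 35 → not valid
1 of the 6 triples forms a triangle.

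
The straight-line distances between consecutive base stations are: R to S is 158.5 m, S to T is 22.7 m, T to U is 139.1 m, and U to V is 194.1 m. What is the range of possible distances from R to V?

The maximum is all hops collinear in one direction: 158.5 + 22.7 + 139.1 + 194.1 = 514.4.
The longest hop is 194.1; the others sum to 320.3. Since 194.1 ≤ 320.3, the path can fold back on itself completely, so the minimum distance is 0.

0 ≤ RV ≤ 514.4 m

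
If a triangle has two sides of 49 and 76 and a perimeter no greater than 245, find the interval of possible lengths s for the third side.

27 < s ≤ 120

Triangle inequality alone gives 27 < s < 125.
The perimeter condition gives s ≤ 245 − 49 − 76 = 120.
Intersecting the two: 27 < s ≤ 120.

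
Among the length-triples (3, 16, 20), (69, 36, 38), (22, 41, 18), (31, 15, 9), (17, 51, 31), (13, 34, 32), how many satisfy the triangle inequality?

(3,16,20): 3+16 ≤ 20 → not valid
(36,38,69): 36+38 > 69 → valid
(18,22,41): 18+22 ≤ 41 → not valid
(9,15,31): 9+15 ≤ 31 → not valid
(17,31,51): 17+31 ≤ 51 → not valid
(13,32,34): 13+32 > 34 → valid
2 of the 6 triples form a triangle.

2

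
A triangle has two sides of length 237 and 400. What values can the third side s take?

By the triangle inequality, s must be less than 237 + 400 = 637 and greater than |237 − 400| = 163.

163 < s < 637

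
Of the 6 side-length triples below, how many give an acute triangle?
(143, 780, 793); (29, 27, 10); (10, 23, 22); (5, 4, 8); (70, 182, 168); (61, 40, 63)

2

(143,780,793): 143²+780² = 628849 = 793² → right
(29,27,10): 10²+27² = 829 < 841 = 29² → obtuse
(10,23,22): 10²+22² = 584 > 529 = 23² → acute
(5,4,8): 4²+5² = 41 < 64 = 8² → obtuse
(70,182,168): 70²+168² = 33124 = 182² → right
(61,40,63): 40²+61² = 5321 > 3969 = 63² → acute
2 of the 6 are acute.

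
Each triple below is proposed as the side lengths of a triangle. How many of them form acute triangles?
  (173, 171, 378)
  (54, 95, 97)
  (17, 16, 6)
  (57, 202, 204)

(173,171,378): 171+173 ≤ 378, not a triangle
(54,95,97): 54²+95² = 11941 > 9409 = 97² → acute
(17,16,6): 6²+16² = 292 > 289 = 17² → acute
(57,202,204): 57²+202² = 44053 > 41616 = 204² → acute
3 of the 4 are acute.

3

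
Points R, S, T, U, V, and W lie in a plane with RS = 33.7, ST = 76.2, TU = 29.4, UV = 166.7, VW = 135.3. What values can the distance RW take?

0 ≤ RW ≤ 441.3

The maximum is all hops collinear in one direction: 33.7 + 76.2 + 29.4 + 166.7 + 135.3 = 441.3.
The longest hop is 166.7; the others sum to 274.6. Since 166.7 ≤ 274.6, the path can fold back on itself completely, so the minimum distance is 0.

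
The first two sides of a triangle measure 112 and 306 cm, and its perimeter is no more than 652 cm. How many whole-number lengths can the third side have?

Triangle inequality: 194 < x < 418. Perimeter ≤ 652 gives x ≤ 652 − 112 − 306 = 234.
So 194 < x ≤ 234; integers 195 through 234: 40 values.

40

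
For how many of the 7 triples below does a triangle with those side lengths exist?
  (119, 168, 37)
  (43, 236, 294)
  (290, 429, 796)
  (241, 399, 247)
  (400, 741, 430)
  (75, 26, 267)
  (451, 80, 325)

(37,119,168): 37+119 ≤ 168 → not valid
(43,236,294): 43+236 ≤ 294 → not valid
(290,429,796): 290+429 ≤ 796 → not valid
(241,247,399): 241+247 > 399 → valid
(400,430,741): 400+430 > 741 → valid
(26,75,267): 26+75 ≤ 267 → not valid
(80,325,451): 80+325 ≤ 451 → not valid
2 of the 7 triples form a triangle.

2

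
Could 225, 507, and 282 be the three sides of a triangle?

The two shorter sides sum to 507, exactly equal to the longest side 507.
That gives only a degenerate (flat) triangle — the inequality must be strict.

No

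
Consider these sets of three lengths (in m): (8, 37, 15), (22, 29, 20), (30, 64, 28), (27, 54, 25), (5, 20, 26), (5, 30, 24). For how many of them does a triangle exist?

1

(8,15,37): 8+15 ≤ 37 → not valid
(20,22,29): 20+22 > 29 → valid
(28,30,64): 28+30 ≤ 64 → not valid
(25,27,54): 25+27 ≤ 54 → not valid
(5,20,26): 5+20 ≤ 26 → not valid
(5,24,30): 5+24 ≤ 30 → not valid
1 of the 6 triples forms a triangle.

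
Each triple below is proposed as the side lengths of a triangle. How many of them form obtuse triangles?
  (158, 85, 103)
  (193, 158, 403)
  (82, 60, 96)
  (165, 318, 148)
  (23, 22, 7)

(158,85,103): 85²+103² = 17834 < 24964 = 158² → obtuse
(193,158,403): 158+193 ≤ 403, not a triangle
(82,60,96): 60²+82² = 10324 > 9216 = 96² → acute
(165,318,148): 148+165 ≤ 318, not a triangle
(23,22,7): 7²+22² = 533 > 529 = 23² → acute
1 of the 5 is obtuse.

1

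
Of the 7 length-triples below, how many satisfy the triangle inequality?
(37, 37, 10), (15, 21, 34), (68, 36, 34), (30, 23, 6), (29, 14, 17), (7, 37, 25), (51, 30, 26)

(10,37,37): 10+37 > 37 → valid
(15,21,34): 15+21 > 34 → valid
(34,36,68): 34+36 > 68 → valid
(6,23,30): 6+23 ≤ 30 → not valid
(14,17,29): 14+17 > 29 → valid
(7,25,37): 7+25 ≤ 37 → not valid
(26,30,51): 26+30 > 51 → valid
5 of the 7 triples form a triangle.

5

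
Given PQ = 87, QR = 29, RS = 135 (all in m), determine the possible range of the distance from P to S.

19 ≤ PS ≤ 251 m

The maximum is all hops collinear in one direction: 87 + 29 + 135 = 251.
The longest hop is 135; the others sum to 116. Folding the others back against it leaves at least 135 − 116 = 19.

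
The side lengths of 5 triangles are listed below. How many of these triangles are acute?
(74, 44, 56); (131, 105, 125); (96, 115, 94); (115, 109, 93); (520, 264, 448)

(74,44,56): 44²+56² = 5072 < 5476 = 74² → obtuse
(131,105,125): 105²+125² = 26650 > 17161 = 131² → acute
(96,115,94): 94²+96² = 18052 > 13225 = 115² → acute
(115,109,93): 93²+109² = 20530 > 13225 = 115² → acute
(520,264,448): 264²+448² = 270400 = 520² → right
3 of the 5 are acute.

3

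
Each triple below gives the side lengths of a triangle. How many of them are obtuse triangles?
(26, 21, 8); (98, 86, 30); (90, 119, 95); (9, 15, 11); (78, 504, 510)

(26,21,8): 8²+21² = 505 < 676 = 26² → obtuse
(98,86,30): 30²+86² = 8296 < 9604 = 98² → obtuse
(90,119,95): 90²+95² = 17125 > 14161 = 119² → acute
(9,15,11): 9²+11² = 202 < 225 = 15² → obtuse
(78,504,510): 78²+504² = 260100 = 510² → right
3 of the 5 are obtuse.

3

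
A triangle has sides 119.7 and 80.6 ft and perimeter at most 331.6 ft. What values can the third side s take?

39.1 < s ≤ 131.3

Triangle inequality alone gives 39.1 < s < 200.3.
The perimeter condition gives s ≤ 331.6 − 119.7 − 80.6 = 131.3.
Intersecting the two: 39.1 < s ≤ 131.3.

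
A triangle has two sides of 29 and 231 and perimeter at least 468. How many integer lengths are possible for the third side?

52

Triangle inequality: 202 < x < 260. Perimeter ≥ 468 gives x ≥ 468 − 29 − 231 = 208.
So 208 ≤ x < 260; integers 208 through 259: 52 values.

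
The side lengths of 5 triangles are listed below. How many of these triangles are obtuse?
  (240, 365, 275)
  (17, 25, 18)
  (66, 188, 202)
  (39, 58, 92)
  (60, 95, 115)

(240,365,275): 240²+275² = 133225 = 365² → right
(17,25,18): 17²+18² = 613 < 625 = 25² → obtuse
(66,188,202): 66²+188² = 39700 < 40804 = 202² → obtuse
(39,58,92): 39²+58² = 4885 < 8464 = 92² → obtuse
(60,95,115): 60²+95² = 12625 < 13225 = 115² → obtuse
4 of the 5 are obtuse.

4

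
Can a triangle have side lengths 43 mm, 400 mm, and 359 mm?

The longest side is 400, and the other two sum to 402.
Since 402 > 400, the triangle inequality holds.

Yes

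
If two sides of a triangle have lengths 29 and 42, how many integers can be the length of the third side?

The third side lies in the open interval (13, 71).
Integers from 14 to 70 inclusive: 70 − 14 + 1 = 57.

57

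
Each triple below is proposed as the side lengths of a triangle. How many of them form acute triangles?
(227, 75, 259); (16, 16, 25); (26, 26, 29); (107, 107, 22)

(227,75,259): 75²+227² = 57154 < 67081 = 259² → obtuse
(16,16,25): 16²+16² = 512 < 625 = 25² → obtuse
(26,26,29): 26²+26² = 1352 > 841 = 29² → acute
(107,107,22): 22²+107² = 11933 > 11449 = 107² → acute
2 of the 4 are acute.

2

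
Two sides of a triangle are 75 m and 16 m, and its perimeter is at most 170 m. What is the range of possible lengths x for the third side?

59 < x ≤ 79 m

Triangle inequality alone gives 59 < x < 91.
The perimeter condition gives x ≤ 170 − 75 − 16 = 79.
Intersecting the two: 59 < x ≤ 79.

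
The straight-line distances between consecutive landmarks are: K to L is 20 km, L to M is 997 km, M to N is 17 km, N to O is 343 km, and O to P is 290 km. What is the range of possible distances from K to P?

The maximum is all hops collinear in one direction: 20 + 997 + 17 + 343 + 290 = 1667.
The longest hop is 997; the others sum to 670. Folding the others back against it leaves at least 997 − 670 = 327.

327 ≤ KP ≤ 1667 km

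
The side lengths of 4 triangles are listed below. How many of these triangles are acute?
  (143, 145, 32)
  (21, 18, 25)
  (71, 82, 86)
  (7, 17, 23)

(143,145,32): 32²+143² = 21473 > 21025 = 145² → acute
(21,18,25): 18²+21² = 765 > 625 = 25² → acute
(71,82,86): 71²+82² = 11765 > 7396 = 86² → acute
(7,17,23): 7²+17² = 338 < 529 = 23² → obtuse
3 of the 4 are acute.

3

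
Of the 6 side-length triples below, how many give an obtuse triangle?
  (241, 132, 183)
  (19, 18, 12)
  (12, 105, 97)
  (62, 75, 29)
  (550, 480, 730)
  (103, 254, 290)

4

(241,132,183): 132²+183² = 50913 < 58081 = 241² → obtuse
(19,18,12): 12²+18² = 468 > 361 = 19² → acute
(12,105,97): 12²+97² = 9553 < 11025 = 105² → obtuse
(62,75,29): 29²+62² = 4685 < 5625 = 75² → obtuse
(550,480,730): 480²+550² = 532900 = 730² → right
(103,254,290): 103²+254² = 75125 < 84100 = 290² → obtuse
4 of the 6 are obtuse.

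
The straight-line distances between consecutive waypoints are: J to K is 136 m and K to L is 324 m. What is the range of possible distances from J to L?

188 ≤ JL ≤ 460 m

By the triangle inequality, |136 − 324| ≤ JL ≤ 136 + 324.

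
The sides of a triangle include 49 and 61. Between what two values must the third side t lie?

12 < t < 110

By the triangle inequality, t must be less than 49 + 61 = 110 and greater than |49 − 61| = 12.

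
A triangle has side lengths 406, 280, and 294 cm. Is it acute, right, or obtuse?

right

Compare the square of the longest side to the sum of squares of the other two: 280² + 294² = 164836 = 406².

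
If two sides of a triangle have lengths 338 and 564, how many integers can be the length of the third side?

675

The third side lies in the open interval (226, 902).
Integers from 227 to 901 inclusive: 901 − 227 + 1 = 675.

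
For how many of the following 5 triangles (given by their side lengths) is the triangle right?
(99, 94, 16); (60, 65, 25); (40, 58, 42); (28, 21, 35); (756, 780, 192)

(99,94,16): 16²+94² = 9092 < 9801 = 99² → obtuse
(60,65,25): 25²+60² = 4225 = 65² → right
(40,58,42): 40²+42² = 3364 = 58² → right
(28,21,35): 21²+28² = 1225 = 35² → right
(756,780,192): 192²+756² = 608400 = 780² → right
4 of the 5 are right.

4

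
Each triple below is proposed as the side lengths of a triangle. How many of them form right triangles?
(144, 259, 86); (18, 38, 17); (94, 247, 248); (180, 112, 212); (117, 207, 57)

(144,259,86): 86+144 ≤ 259, not a triangle
(18,38,17): 17+18 ≤ 38, not a triangle
(94,247,248): 94²+247² = 69845 > 61504 = 248² → acute
(180,112,212): 112²+180² = 44944 = 212² → right
(117,207,57): 57+117 ≤ 207, not a triangle
1 of the 5 is right.

1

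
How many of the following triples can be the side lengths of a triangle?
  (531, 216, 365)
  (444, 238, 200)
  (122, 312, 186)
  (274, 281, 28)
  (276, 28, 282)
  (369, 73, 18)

(216,365,531): 216+365 > 531 → valid
(200,238,444): 200+238 ≤ 444 → not valid
(122,186,312): 122+186 ≤ 312 → not valid
(28,274,281): 28+274 > 281 → valid
(28,276,282): 28+276 > 282 → valid
(18,73,369): 18+73 ≤ 369 → not valid
3 of the 6 triples form a triangle.

3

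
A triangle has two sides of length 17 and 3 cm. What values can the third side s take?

By the triangle inequality, s must be less than 17 + 3 = 20 and greater than |17 − 3| = 14.

14 < s < 20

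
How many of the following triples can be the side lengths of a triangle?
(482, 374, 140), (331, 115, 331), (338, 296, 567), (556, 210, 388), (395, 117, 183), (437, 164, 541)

5

(140,374,482): 140+374 > 482 → valid
(115,331,331): 115+331 > 331 → valid
(296,338,567): 296+338 > 567 → valid
(210,388,556): 210+388 > 556 → valid
(117,183,395): 117+183 ≤ 395 → not valid
(164,437,541): 164+437 > 541 → valid
5 of the 6 triples form a triangle.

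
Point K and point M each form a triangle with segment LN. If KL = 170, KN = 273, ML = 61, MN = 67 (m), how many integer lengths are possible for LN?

From triangle KLN: 103 < LN < 443.
From triangle MLN: 6 < LN < 128.
Intersection: 103 < LN < 128, so integers 104 through 127: 24 values.

24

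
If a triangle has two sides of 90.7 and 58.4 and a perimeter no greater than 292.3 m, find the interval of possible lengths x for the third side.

32.3 < x ≤ 143.2

Triangle inequality alone gives 32.3 < x < 149.1.
The perimeter condition gives x ≤ 292.3 − 90.7 − 58.4 = 143.2.
Intersecting the two: 32.3 < x ≤ 143.2.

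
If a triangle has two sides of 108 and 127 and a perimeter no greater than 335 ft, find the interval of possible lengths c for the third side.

19 < c ≤ 100

Triangle inequality alone gives 19 < c < 235.
The perimeter condition gives c ≤ 335 − 108 − 127 = 100.
Intersecting the two: 19 < c ≤ 100.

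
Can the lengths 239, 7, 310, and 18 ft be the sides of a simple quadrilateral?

For a quadrilateral, each side must be shorter than the sum of the others.
Here the longest side is 310, but the remaining 3 sides sum to only 264.

No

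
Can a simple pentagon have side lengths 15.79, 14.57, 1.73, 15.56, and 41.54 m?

Yes

A pentagon exists iff every side is shorter than the sum of the others — equivalently, the longest side is less than the sum of the rest.
Longest side 41.54 < 47.65 (sum of the remaining 4), so yes.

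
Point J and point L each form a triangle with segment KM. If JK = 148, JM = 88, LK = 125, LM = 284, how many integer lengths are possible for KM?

From triangle JKM: 60 < KM < 236.
From triangle LKM: 159 < KM < 409.
Intersection: 159 < KM < 236, so integers 160 through 235: 76 values.

76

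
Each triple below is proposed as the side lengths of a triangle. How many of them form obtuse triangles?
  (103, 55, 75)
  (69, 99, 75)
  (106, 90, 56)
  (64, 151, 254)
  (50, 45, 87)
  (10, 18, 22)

(103,55,75): 55²+75² = 8650 < 10609 = 103² → obtuse
(69,99,75): 69²+75² = 10386 > 9801 = 99² → acute
(106,90,56): 56²+90² = 11236 = 106² → right
(64,151,254): 64+151 ≤ 254, not a triangle
(50,45,87): 45²+50² = 4525 < 7569 = 87² → obtuse
(10,18,22): 10²+18² = 424 < 484 = 22² → obtuse
3 of the 6 are obtuse.

3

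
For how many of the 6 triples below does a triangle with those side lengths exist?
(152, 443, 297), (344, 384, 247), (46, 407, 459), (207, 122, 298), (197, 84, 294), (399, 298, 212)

4

(152,297,443): 152+297 > 443 → valid
(247,344,384): 247+344 > 384 → valid
(46,407,459): 46+407 ≤ 459 → not valid
(122,207,298): 122+207 > 298 → valid
(84,197,294): 84+197 ≤ 294 → not valid
(212,298,399): 212+298 > 399 → valid
4 of the 6 triples form a triangle.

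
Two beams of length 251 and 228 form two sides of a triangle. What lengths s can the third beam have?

23 < s < 479

By the triangle inequality, s must be less than 251 + 228 = 479 and greater than |251 − 228| = 23.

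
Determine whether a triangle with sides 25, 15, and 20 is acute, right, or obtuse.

Compare the square of the longest side to the sum of squares of the other two: 15² + 20² = 625 = 25².

right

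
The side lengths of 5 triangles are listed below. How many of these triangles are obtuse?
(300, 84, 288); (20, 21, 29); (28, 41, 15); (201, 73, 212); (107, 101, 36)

(300,84,288): 84²+288² = 90000 = 300² → right
(20,21,29): 20²+21² = 841 = 29² → right
(28,41,15): 15²+28² = 1009 < 1681 = 41² → obtuse
(201,73,212): 73²+201² = 45730 > 44944 = 212² → acute
(107,101,36): 36²+101² = 11497 > 11449 = 107² → acute
1 of the 5 is obtuse.

1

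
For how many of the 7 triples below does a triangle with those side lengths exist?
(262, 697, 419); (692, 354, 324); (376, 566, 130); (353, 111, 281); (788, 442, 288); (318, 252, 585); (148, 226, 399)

1

(262,419,697): 262+419 ≤ 697 → not valid
(324,354,692): 324+354 ≤ 692 → not valid
(130,376,566): 130+376 ≤ 566 → not valid
(111,281,353): 111+281 > 353 → valid
(288,442,788): 288+442 ≤ 788 → not valid
(252,318,585): 252+318 ≤ 585 → not valid
(148,226,399): 148+226 ≤ 399 → not valid
1 of the 7 triples forms a triangle.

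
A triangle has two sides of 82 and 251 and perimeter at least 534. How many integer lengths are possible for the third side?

Triangle inequality: 169 < x < 333. Perimeter ≥ 534 gives x ≥ 534 − 82 − 251 = 201.
So 201 ≤ x < 333; integers 201 through 332: 132 values.

132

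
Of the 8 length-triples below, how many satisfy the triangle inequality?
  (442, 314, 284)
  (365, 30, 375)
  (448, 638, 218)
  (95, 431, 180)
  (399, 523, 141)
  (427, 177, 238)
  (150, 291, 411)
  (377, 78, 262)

(284,314,442): 284+314 > 442 → valid
(30,365,375): 30+365 > 375 → valid
(218,448,638): 218+448 > 638 → valid
(95,180,431): 95+180 ≤ 431 → not valid
(141,399,523): 141+399 > 523 → valid
(177,238,427): 177+238 ≤ 427 → not valid
(150,291,411): 150+291 > 411 → valid
(78,262,377): 78+262 ≤ 377 → not valid
5 of the 8 triples form a triangle.

5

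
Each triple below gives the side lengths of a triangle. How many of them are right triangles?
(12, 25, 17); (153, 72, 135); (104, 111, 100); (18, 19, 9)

1

(12,25,17): 12²+17² = 433 < 625 = 25² → obtuse
(153,72,135): 72²+135² = 23409 = 153² → right
(104,111,100): 100²+104² = 20816 > 12321 = 111² → acute
(18,19,9): 9²+18² = 405 > 361 = 19² → acute
1 of the 4 is right.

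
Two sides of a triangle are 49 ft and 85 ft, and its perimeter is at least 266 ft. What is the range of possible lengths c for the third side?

Triangle inequality alone gives 36 < c < 134.
The perimeter condition gives c ≥ 266 − 49 − 85 = 132.
Intersecting the two: 132 ≤ c < 134.

132 ≤ c < 134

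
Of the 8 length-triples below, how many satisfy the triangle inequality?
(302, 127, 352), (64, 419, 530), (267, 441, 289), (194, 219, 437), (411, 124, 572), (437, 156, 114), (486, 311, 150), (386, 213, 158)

2

(127,302,352): 127+302 > 352 → valid
(64,419,530): 64+419 ≤ 530 → not valid
(267,289,441): 267+289 > 441 → valid
(194,219,437): 194+219 ≤ 437 → not valid
(124,411,572): 124+411 ≤ 572 → not valid
(114,156,437): 114+156 ≤ 437 → not valid
(150,311,486): 150+311 ≤ 486 → not valid
(158,213,386): 158+213 ≤ 386 → not valid
2 of the 8 triples form a triangle.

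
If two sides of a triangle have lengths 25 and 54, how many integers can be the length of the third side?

The third side lies in the open interval (29, 79).
Integers from 30 to 78 inclusive: 78 − 30 + 1 = 49.

49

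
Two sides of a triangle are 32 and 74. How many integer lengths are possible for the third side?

The third side lies in the open interval (42, 106).
Integers from 43 to 105 inclusive: 105 − 43 + 1 = 63.

63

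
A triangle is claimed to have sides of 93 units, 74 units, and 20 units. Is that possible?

Yes

The longest side is 93, and the other two sum to 94.
Since 94 > 93, the triangle inequality holds.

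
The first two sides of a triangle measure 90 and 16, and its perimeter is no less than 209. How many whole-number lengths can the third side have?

3

Triangle inequality: 74 < x < 106. Perimeter ≥ 209 gives x ≥ 209 − 90 − 16 = 103.
So 103 ≤ x < 106; integers 103 through 105: 3 values.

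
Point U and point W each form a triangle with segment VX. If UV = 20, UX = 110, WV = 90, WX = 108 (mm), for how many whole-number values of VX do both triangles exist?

From triangle UVX: 90 < VX < 130.
From triangle WVX: 18 < VX < 198.
Intersection: 90 < VX < 130, so integers 91 through 129: 39 values.

39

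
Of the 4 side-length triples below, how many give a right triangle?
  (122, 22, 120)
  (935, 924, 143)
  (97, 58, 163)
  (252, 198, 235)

2

(122,22,120): 22²+120² = 14884 = 122² → right
(935,924,143): 143²+924² = 874225 = 935² → right
(97,58,163): 58+97 ≤ 163, not a triangle
(252,198,235): 198²+235² = 94429 > 63504 = 252² → acute
2 of the 4 are right.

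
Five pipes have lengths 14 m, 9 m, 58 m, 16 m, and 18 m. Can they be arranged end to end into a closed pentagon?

No

For a pentagon, each side must be shorter than the sum of the others.
Here the longest side is 58, but the remaining 4 sides sum to only 57.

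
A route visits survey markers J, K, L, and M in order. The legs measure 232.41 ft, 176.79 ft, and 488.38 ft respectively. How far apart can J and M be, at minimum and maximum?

79.18 ≤ JM ≤ 897.58 ft

The maximum is all hops collinear in one direction: 232.41 + 176.79 + 488.38 = 897.58.
The longest hop is 488.38; the others sum to 409.20. Folding the others back against it leaves at least 488.38 − 409.20 = 79.18.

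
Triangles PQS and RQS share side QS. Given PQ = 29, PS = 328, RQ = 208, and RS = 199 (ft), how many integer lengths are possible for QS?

57

From triangle PQS: 299 < QS < 357.
From triangle RQS: 9 < QS < 407.
Intersection: 299 < QS < 357, so integers 300 through 356: 57 values.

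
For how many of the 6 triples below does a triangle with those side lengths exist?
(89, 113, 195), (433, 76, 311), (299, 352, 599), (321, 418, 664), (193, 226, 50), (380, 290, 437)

5

(89,113,195): 89+113 > 195 → valid
(76,311,433): 76+311 ≤ 433 → not valid
(299,352,599): 299+352 > 599 → valid
(321,418,664): 321+418 > 664 → valid
(50,193,226): 50+193 > 226 → valid
(290,380,437): 290+380 > 437 → valid
5 of the 6 triples form a triangle.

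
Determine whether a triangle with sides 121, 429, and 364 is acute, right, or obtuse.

Compare the square of the longest side to the sum of squares of the other two: 121² + 364² = 147137 < 184041 = 429².

obtuse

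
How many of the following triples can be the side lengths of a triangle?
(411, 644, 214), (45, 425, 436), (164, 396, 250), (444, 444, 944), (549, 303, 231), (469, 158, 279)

(214,411,644): 214+411 ≤ 644 → not valid
(45,425,436): 45+425 > 436 → valid
(164,250,396): 164+250 > 396 → valid
(444,444,944): 444+444 ≤ 944 → not valid
(231,303,549): 231+303 ≤ 549 → not valid
(158,279,469): 158+279 ≤ 469 → not valid
2 of the 6 triples form a triangle.

2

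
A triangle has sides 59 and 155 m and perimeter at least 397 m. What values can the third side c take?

183 ≤ c < 214 m

Triangle inequality alone gives 96 < c < 214.
The perimeter condition gives c ≥ 397 − 59 − 155 = 183.
Intersecting the two: 183 ≤ c < 214.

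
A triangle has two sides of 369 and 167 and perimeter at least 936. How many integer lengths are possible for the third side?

Triangle inequality: 202 < x < 536. Perimeter ≥ 936 gives x ≥ 936 − 369 − 167 = 400.
So 400 ≤ x < 536; integers 400 through 535: 136 values.

136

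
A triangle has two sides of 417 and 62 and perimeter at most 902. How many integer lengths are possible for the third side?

Triangle inequality: 355 < x < 479. Perimeter ≤ 902 gives x ≤ 902 − 417 − 62 = 423.
So 355 < x ≤ 423; integers 356 through 423: 68 values.

68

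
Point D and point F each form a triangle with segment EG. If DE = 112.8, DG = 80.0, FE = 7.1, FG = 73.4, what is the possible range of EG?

From triangle DEG: |112.8 − 80.0| < EG < 112.8 + 80.0, i.e. 32.8 < EG < 192.8.
From triangle FEG: 66.3 < EG < 80.5.
Both must hold, so EG lies in the intersection.

66.3 < EG < 80.5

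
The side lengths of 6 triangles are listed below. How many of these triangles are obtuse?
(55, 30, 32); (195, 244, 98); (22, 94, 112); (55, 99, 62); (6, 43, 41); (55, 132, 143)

(55,30,32): 30²+32² = 1924 < 3025 = 55² → obtuse
(195,244,98): 98²+195² = 47629 < 59536 = 244² → obtuse
(22,94,112): 22²+94² = 9320 < 12544 = 112² → obtuse
(55,99,62): 55²+62² = 6869 < 9801 = 99² → obtuse
(6,43,41): 6²+41² = 1717 < 1849 = 43² → obtuse
(55,132,143): 55²+132² = 20449 = 143² → right
5 of the 6 are obtuse.

5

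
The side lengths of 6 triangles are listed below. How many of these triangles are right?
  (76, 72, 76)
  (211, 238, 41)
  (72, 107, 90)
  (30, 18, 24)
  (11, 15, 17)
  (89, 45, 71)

1

(76,72,76): 72²+76² = 10960 > 5776 = 76² → acute
(211,238,41): 41²+211² = 46202 < 56644 = 238² → obtuse
(72,107,90): 72²+90² = 13284 > 11449 = 107² → acute
(30,18,24): 18²+24² = 900 = 30² → right
(11,15,17): 11²+15² = 346 > 289 = 17² → acute
(89,45,71): 45²+71² = 7066 < 7921 = 89² → obtuse
1 of the 6 is right.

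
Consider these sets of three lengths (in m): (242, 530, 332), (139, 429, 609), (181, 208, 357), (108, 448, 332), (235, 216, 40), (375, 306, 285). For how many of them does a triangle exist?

(242,332,530): 242+332 > 530 → valid
(139,429,609): 139+429 ≤ 609 → not valid
(181,208,357): 181+208 > 357 → valid
(108,332,448): 108+332 ≤ 448 → not valid
(40,216,235): 40+216 > 235 → valid
(285,306,375): 285+306 > 375 → valid
4 of the 6 triples form a triangle.

4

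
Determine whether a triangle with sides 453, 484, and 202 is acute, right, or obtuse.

acute

Compare the square of the longest side to the sum of squares of the other two: 202² + 453² = 246013 > 234256 = 484².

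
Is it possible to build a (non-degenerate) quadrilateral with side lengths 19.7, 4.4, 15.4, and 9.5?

Yes

A quadrilateral exists iff every side is shorter than the sum of the others — equivalently, the longest side is less than the sum of the rest.
Longest side 19.7 < 29.3 (sum of the remaining 3), so yes.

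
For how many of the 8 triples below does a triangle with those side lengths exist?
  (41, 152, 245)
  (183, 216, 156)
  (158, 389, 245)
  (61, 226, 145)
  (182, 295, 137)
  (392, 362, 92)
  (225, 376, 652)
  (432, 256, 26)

4

(41,152,245): 41+152 ≤ 245 → not valid
(156,183,216): 156+183 > 216 → valid
(158,245,389): 158+245 > 389 → valid
(61,145,226): 61+145 ≤ 226 → not valid
(137,182,295): 137+182 > 295 → valid
(92,362,392): 92+362 > 392 → valid
(225,376,652): 225+376 ≤ 652 → not valid
(26,256,432): 26+256 ≤ 432 → not valid
4 of the 8 triples form a triangle.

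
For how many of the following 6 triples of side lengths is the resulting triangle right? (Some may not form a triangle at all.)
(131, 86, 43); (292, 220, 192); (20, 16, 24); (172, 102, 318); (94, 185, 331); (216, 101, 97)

(131,86,43): 43+86 ≤ 131, not a triangle
(292,220,192): 192²+220² = 85264 = 292² → right
(20,16,24): 16²+20² = 656 > 576 = 24² → acute
(172,102,318): 102+172 ≤ 318, not a triangle
(94,185,331): 94+185 ≤ 331, not a triangle
(216,101,97): 97+101 ≤ 216, not a triangle
1 of the 6 is right.

1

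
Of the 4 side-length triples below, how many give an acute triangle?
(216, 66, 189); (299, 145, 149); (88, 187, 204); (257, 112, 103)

(216,66,189): 66²+189² = 40077 < 46656 = 216² → obtuse
(299,145,149): 145+149 ≤ 299, not a triangle
(88,187,204): 88²+187² = 42713 > 41616 = 204² → acute
(257,112,103): 103+112 ≤ 257, not a triangle
1 of the 4 is acute.

1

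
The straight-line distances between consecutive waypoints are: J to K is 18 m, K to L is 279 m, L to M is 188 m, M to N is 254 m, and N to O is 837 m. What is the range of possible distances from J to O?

98 ≤ JO ≤ 1576 m

The maximum is all hops collinear in one direction: 18 + 279 + 188 + 254 + 837 = 1576.
The longest hop is 837; the others sum to 739. Folding the others back against it leaves at least 837 − 739 = 98.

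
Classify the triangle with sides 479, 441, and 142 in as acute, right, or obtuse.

Compare the square of the longest side to the sum of squares of the other two: 142² + 441² = 214645 < 229441 = 479².

obtuse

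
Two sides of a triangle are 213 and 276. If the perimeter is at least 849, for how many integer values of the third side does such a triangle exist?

Triangle inequality: 63 < x < 489. Perimeter ≥ 849 gives x ≥ 849 − 213 − 276 = 360.
So 360 ≤ x < 489; integers 360 through 488: 129 values.

129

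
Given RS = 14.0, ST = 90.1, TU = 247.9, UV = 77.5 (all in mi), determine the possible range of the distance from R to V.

66.3 ≤ RV ≤ 429.5 mi

The maximum is all hops collinear in one direction: 14.0 + 90.1 + 247.9 + 77.5 = 429.5.
The longest hop is 247.9; the others sum to 181.6. Folding the others back against it leaves at least 247.9 − 181.6 = 66.3.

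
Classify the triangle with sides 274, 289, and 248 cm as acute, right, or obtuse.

Compare the square of the longest side to the sum of squares of the other two: 248² + 274² = 136580 > 83521 = 289².

acute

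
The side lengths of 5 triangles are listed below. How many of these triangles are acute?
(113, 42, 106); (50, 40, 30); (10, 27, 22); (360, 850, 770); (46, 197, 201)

(113,42,106): 42²+106² = 13000 > 12769 = 113² → acute
(50,40,30): 30²+40² = 2500 = 50² → right
(10,27,22): 10²+22² = 584 < 729 = 27² → obtuse
(360,850,770): 360²+770² = 722500 = 850² → right
(46,197,201): 46²+197² = 40925 > 40401 = 201² → acute
2 of the 5 are acute.

2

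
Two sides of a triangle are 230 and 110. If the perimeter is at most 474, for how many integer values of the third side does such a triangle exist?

Triangle inequality: 120 < x < 340. Perimeter ≤ 474 gives x ≤ 474 − 230 − 110 = 134.
So 120 < x ≤ 134; integers 121 through 134: 14 values.

14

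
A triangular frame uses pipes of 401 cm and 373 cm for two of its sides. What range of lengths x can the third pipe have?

By the triangle inequality, x must be less than 401 + 373 = 774 and greater than |401 − 373| = 28.

28 < x < 774 (cm)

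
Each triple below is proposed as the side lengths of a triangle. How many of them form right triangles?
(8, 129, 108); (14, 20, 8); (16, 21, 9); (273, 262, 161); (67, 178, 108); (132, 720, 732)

1

(8,129,108): 8+108 ≤ 129, not a triangle
(14,20,8): 8²+14² = 260 < 400 = 20² → obtuse
(16,21,9): 9²+16² = 337 < 441 = 21² → obtuse
(273,262,161): 161²+262² = 94565 > 74529 = 273² → acute
(67,178,108): 67+108 ≤ 178, not a triangle
(132,720,732): 132²+720² = 535824 = 732² → right
1 of the 6 is right.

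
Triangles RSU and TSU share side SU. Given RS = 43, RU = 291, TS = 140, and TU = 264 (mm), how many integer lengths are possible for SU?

From triangle RSU: 248 < SU < 334.
From triangle TSU: 124 < SU < 404.
Intersection: 248 < SU < 334, so integers 249 through 333: 85 values.

85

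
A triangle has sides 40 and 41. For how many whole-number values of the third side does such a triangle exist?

The third side lies in the open interval (1, 81).
Integers from 2 to 80 inclusive: 80 − 2 + 1 = 79.

79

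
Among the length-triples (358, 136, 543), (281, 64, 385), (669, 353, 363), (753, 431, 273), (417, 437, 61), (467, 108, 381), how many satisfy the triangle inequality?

3

(136,358,543): 136+358 ≤ 543 → not valid
(64,281,385): 64+281 ≤ 385 → not valid
(353,363,669): 353+363 > 669 → valid
(273,431,753): 273+431 ≤ 753 → not valid
(61,417,437): 61+417 > 437 → valid
(108,381,467): 108+381 > 467 → valid
3 of the 6 triples form a triangle.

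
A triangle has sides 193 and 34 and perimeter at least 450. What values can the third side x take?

Triangle inequality alone gives 159 < x < 227.
The perimeter condition gives x ≥ 450 − 193 − 34 = 223.
Intersecting the two: 223 ≤ x < 227.

223 ≤ x < 227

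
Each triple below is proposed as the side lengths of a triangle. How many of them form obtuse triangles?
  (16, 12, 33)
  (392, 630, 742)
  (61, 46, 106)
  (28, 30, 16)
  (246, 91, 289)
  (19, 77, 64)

(16,12,33): 12+16 ≤ 33, not a triangle
(392,630,742): 392²+630² = 550564 = 742² → right
(61,46,106): 46²+61² = 5837 < 11236 = 106² → obtuse
(28,30,16): 16²+28² = 1040 > 900 = 30² → acute
(246,91,289): 91²+246² = 68797 < 83521 = 289² → obtuse
(19,77,64): 19²+64² = 4457 < 5929 = 77² → obtuse
3 of the 6 are obtuse.

3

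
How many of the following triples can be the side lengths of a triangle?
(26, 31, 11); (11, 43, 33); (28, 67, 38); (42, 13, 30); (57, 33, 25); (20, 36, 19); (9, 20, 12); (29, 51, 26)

(11,26,31): 11+26 > 31 → valid
(11,33,43): 11+33 > 43 → valid
(28,38,67): 28+38 ≤ 67 → not valid
(13,30,42): 13+30 > 42 → valid
(25,33,57): 25+33 > 57 → valid
(19,20,36): 19+20 > 36 → valid
(9,12,20): 9+12 > 20 → valid
(26,29,51): 26+29 > 51 → valid
7 of the 8 triples form a triangle.

7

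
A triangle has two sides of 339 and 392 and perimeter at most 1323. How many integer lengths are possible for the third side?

Triangle inequality: 53 < x < 731. Perimeter ≤ 1323 gives x ≤ 1323 − 339 − 392 = 592.
So 53 < x ≤ 592; integers 54 through 592: 539 values.

539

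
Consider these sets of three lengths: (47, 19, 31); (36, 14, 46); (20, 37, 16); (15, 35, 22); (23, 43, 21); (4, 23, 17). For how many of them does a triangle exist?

4

(19,31,47): 19+31 > 47 → valid
(14,36,46): 14+36 > 46 → valid
(16,20,37): 16+20 ≤ 37 → not valid
(15,22,35): 15+22 > 35 → valid
(21,23,43): 21+23 > 43 → valid
(4,17,23): 4+17 ≤ 23 → not valid
4 of the 6 triples form a triangle.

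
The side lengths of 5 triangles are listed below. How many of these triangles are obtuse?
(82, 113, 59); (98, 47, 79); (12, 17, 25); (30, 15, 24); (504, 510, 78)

4

(82,113,59): 59²+82² = 10205 < 12769 = 113² → obtuse
(98,47,79): 47²+79² = 8450 < 9604 = 98² → obtuse
(12,17,25): 12²+17² = 433 < 625 = 25² → obtuse
(30,15,24): 15²+24² = 801 < 900 = 30² → obtuse
(504,510,78): 78²+504² = 260100 = 510² → right
4 of the 5 are obtuse.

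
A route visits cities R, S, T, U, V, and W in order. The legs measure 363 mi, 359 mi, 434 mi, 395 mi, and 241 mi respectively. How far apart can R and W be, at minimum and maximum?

0 ≤ RW ≤ 1792 mi

The maximum is all hops collinear in one direction: 363 + 359 + 434 + 395 + 241 = 1792.
The longest hop is 434; the others sum to 1358. Since 434 ≤ 1358, the path can fold back on itself completely, so the minimum distance is 0.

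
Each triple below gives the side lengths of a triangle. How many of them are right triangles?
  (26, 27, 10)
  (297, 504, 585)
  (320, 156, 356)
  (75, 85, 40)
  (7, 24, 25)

4

(26,27,10): 10²+26² = 776 > 729 = 27² → acute
(297,504,585): 297²+504² = 342225 = 585² → right
(320,156,356): 156²+320² = 126736 = 356² → right
(75,85,40): 40²+75² = 7225 = 85² → right
(7,24,25): 7²+24² = 625 = 25² → right
4 of the 5 are right.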